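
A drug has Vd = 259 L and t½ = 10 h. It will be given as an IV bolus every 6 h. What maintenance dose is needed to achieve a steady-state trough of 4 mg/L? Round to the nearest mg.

τ/t½ = 6/10 ≈ 0.6, so f = (1/2)^(6/10) ≈ 0.659754.
Cmin,ss = (D/Vd)·f/(1−f), so D = Cmin,ss·Vd·(1−f)/f.
D = 4 × 259 × (1−f)/f ≈ 4 × 259 × 0.51572 ≈ 534.29 mg.

534 mg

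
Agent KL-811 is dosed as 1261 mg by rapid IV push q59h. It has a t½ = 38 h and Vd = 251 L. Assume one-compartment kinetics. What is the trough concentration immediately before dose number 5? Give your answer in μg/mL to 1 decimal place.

f = (1/2)^(τ/t½) = (1/2)^(59/38) ≈ 0.3409.
C₀ = D/Vd = 1261/251 ≈ 5.024 μg/mL.
Before the 5th dose, 4 doses have been given. Superposition: Cmin = C₀·(f + f² + … + f^4).
≈ 5.024 × (0.3409 + 0.1162 + 0.0396 + 0.0135) ≈ 5.024 × 0.5102 ≈ 2.563 μg/mL.

2.6 μg/mL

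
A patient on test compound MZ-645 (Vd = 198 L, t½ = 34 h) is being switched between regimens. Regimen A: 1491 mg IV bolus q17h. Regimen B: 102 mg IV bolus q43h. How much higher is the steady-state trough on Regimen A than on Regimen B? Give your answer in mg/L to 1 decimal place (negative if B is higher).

17.8 mg/L

Regimen A: f = (1/2)^(17/34) ≈ 0.7071; Cmin,ss = (1491/198)·f/(1−f) ≈ 18.179 mg/L.
Regimen B: f = (1/2)^(43/34) ≈ 0.4162; Cmin,ss = (102/198)·f/(1−f) ≈ 0.367 mg/L.
Difference ≈ 18.179 − 0.367 ≈ 17.812 mg/L.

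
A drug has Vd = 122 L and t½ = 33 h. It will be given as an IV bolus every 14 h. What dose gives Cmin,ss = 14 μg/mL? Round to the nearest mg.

τ/t½ = 14/33 ≈ 0.42424, so f = (1/2)^(14/33) ≈ 0.745230.
Cmin,ss = (D/Vd)·f/(1−f), so D = Cmin,ss·Vd·(1−f)/f.
D = 14 × 122 × (1−f)/f ≈ 14 × 122 × 0.34187 ≈ 583.91 mg.

584 mg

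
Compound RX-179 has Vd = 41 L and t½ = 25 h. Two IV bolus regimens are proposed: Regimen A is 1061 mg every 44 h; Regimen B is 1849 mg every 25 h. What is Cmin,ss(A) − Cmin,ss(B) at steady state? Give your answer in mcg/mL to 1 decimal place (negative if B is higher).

-34.3 mcg/mL

Regimen A: f = (1/2)^(44/25) ≈ 0.2952; Cmin,ss = (1061/41)·f/(1−f) ≈ 10.839 mcg/mL.
Regimen B: f = (1/2)^(25/25) ≈ 0.5000; Cmin,ss = (1849/41)·f/(1−f) ≈ 45.098 mcg/mL.
Difference ≈ 10.839 − 45.098 ≈ -34.259 mcg/mL.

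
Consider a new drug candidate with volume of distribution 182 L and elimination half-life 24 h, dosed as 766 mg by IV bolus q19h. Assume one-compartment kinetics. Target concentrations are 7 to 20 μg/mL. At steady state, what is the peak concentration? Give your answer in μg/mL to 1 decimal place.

Over one 19-h interval, 19/24 ≈ 0.79167 half-lives elapse, leaving f ≈ 0.5777 of each dose.
At steady state, accumulation factor R = 1/(1 − e^(−kτ)) ≈ 2.3680.
Single-dose peak C₀ = D/Vd = 766/182 ≈ 4.209 μg/mL.
Steady-state peak Cmax,ss = C₀·R ≈ 4.209 × 2.3680 ≈ 9.967 μg/mL.
Peak 10.0 μg/mL vs MTC 20 μg/mL: below toxic threshold.

10.0 μg/mL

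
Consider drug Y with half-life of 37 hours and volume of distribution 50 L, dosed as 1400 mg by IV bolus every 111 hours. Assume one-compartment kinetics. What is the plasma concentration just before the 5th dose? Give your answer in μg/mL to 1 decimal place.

f = (1/2)^(τ/t½) = (1/2)^(111/37) ≈ 0.1250.
C₀ = D/Vd = 1400/50 ≈ 28.000 μg/mL.
Before the 5th dose, 4 doses have been given. Superposition: Cmin = C₀·(f + f² + … + f^4).
≈ 28.000 × (0.1250 + 0.0156 + 0.0020 + 0.0002) ≈ 28.000 × 0.1428 ≈ 3.998 μg/mL.

4.0 μg/mL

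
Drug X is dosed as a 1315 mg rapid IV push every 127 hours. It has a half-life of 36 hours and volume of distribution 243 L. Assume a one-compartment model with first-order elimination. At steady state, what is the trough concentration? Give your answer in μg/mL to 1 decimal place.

τ/t½ = 127/36 ≈ 3.5278, so fraction remaining f = (1/2)^(127/36) ≈ 0.0867.
Accumulation ratio R = 1/(1 − f) ≈ 1/0.9133 ≈ 1.0949.
Each bolus raises the concentration by D/Vd = 1315/243 ≈ 5.412 μg/mL.
Steady-state peak Cmax,ss = C₀·R ≈ 5.412 × 1.0949 ≈ 5.926 μg/mL.
Steady-state trough Cmin,ss = Cmax,ss·f ≈ 5.926 × 0.0867 ≈ 0.514 μg/mL.

0.5 μg/mL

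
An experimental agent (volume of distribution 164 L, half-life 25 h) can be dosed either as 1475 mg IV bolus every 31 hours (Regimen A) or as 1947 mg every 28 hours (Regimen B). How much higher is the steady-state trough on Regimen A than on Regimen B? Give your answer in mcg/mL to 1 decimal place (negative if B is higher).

-3.5 mcg/mL

Regimen A: f = (1/2)^(31/25) ≈ 0.4234; Cmin,ss = (1475/164)·f/(1−f) ≈ 6.604 mcg/mL.
Regimen B: f = (1/2)^(28/25) ≈ 0.4601; Cmin,ss = (1947/164)·f/(1−f) ≈ 10.117 mcg/mL.
Difference ≈ 6.604 − 10.117 ≈ -3.513 mcg/mL.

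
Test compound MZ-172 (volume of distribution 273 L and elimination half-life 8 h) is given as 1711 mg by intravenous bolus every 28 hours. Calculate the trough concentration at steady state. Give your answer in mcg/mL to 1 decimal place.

0.6 mcg/mL

τ/t½ = 28/8 ≈ 3.5, so fraction remaining f = (1/2)^(28/8) ≈ 0.0884.
At steady state, accumulation factor R = 1/(1 − e^(−kτ)) ≈ 1.0970.
Each bolus raises the concentration by D/Vd = 1711/273 ≈ 6.267 mcg/mL.
Cmax,ss = C₀/(1 − f) ≈ 6.267/0.9116 ≈ 6.875 mcg/mL.
Steady-state trough Cmin,ss = Cmax,ss·f ≈ 6.875 × 0.0884 ≈ 0.608 mcg/mL.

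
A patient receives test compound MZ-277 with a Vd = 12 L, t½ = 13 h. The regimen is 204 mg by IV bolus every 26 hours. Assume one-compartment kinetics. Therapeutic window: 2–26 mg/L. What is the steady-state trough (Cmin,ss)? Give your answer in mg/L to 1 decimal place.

τ = 26 h = 2 half-lives, so f = (1/2)^2 = 0.25.
Accumulation ratio R = 1/(1 − f) = 1/0.75 = 4/3.
Single-dose peak C₀ = D/Vd = 204/12 = 17 mg/L.
Steady-state peak Cmax,ss = C₀·R = 17 × 4/3 ≈ 22.667 mg/L.
Steady-state trough Cmin,ss = Cmax,ss·f ≈ 22.667 × 0.25 ≈ 5.667 mg/L.
Trough 5.7 mg/L vs MEC 2 mg/L: adequate.

5.7 mg/L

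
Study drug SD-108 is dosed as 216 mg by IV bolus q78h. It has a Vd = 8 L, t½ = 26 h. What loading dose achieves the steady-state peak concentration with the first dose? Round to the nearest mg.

247 mg

f = (1/2)^(78/26) ≈ 0.125000; accumulation ratio R = 1/(1−f) ≈ 1.14286.
Loading dose to hit Cmax,ss on first dose: D_load = D_maint·R ≈ 216 × 1.14286 ≈ 246.86 mg.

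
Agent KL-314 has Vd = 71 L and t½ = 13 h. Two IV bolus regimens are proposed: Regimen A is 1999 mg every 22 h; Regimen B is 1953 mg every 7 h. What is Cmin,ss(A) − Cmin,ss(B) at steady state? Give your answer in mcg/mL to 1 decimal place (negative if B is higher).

-48.2 mcg/mL

Regimen A: f = (1/2)^(22/13) ≈ 0.3094; Cmin,ss = (1999/71)·f/(1−f) ≈ 12.614 mcg/mL.
Regimen B: f = (1/2)^(7/13) ≈ 0.6885; Cmin,ss = (1953/71)·f/(1−f) ≈ 60.798 mcg/mL.
Difference ≈ 12.614 − 60.798 ≈ -48.184 mcg/mL.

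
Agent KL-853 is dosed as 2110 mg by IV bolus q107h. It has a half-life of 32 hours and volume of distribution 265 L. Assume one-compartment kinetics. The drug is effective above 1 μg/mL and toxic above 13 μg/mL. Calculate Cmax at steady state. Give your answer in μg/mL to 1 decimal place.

8.8 μg/mL

Over one 107-h interval, 107/32 ≈ 3.3438 half-lives elapse, leaving f ≈ 0.0985 of each dose.
At steady state, accumulation factor R = 1/(1 − e^(−kτ)) ≈ 1.1093.
Each bolus raises the concentration by D/Vd = 2110/265 ≈ 7.962 μg/mL.
Cmax,ss = C₀/(1 − f) ≈ 7.962/0.9015 ≈ 8.832 μg/mL.
Peak 8.8 μg/mL vs MTC 13 μg/mL: below toxic threshold.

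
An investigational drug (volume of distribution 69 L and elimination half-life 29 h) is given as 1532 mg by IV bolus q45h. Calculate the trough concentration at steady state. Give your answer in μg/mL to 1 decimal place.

11.5 μg/mL

Over one 45-h interval, 45/29 ≈ 1.5517 half-lives elapse, leaving f ≈ 0.3411 of each dose.
Each bolus raises the concentration by D/Vd = 1532/69 ≈ 22.203 μg/mL.
Steady-state trough Cmin,ss = C₀·f/(1−f) ≈ 22.203 × 0.3411/0.6589 ≈ 11.494 μg/mL.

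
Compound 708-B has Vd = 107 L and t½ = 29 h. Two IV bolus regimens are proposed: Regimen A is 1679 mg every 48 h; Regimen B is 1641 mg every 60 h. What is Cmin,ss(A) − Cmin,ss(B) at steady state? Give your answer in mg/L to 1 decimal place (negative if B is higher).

Regimen A: f = (1/2)^(48/29) ≈ 0.3175; Cmin,ss = (1679/107)·f/(1−f) ≈ 7.300 mg/L.
Regimen B: f = (1/2)^(60/29) ≈ 0.2383; Cmin,ss = (1641/107)·f/(1−f) ≈ 4.798 mg/L.
Difference ≈ 7.300 − 4.798 ≈ 2.502 mg/L.

2.5 mg/L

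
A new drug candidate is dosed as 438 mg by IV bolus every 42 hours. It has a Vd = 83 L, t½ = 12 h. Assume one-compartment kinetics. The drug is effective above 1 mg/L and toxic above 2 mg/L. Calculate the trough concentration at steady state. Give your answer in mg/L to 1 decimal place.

0.5 mg/L

τ/t½ = 42/12 ≈ 3.5, so fraction remaining f = (1/2)^(42/12) ≈ 0.0884.
At steady state, accumulation factor R = 1/(1 − e^(−kτ)) ≈ 1.0970.
Single-dose peak C₀ = D/Vd = 438/83 ≈ 5.277 mg/L.
Steady-state peak Cmax,ss = C₀·R ≈ 5.277 × 1.0970 ≈ 5.789 mg/L.
One interval later, Cmin,ss = Cmax,ss·e^(−kτ) ≈ 5.789 × 0.0884 ≈ 0.512 mg/L.
Trough 0.5 mg/L vs MEC 1 mg/L: subtherapeutic.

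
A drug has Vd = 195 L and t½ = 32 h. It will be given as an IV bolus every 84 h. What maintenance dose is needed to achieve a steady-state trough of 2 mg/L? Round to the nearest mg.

2016 mg

τ/t½ = 84/32 ≈ 2.625, so f = (1/2)^(84/32) ≈ 0.162105.
Cmin,ss = (D/Vd)·f/(1−f), so D = Cmin,ss·Vd·(1−f)/f.
D = 2 × 195 × (1−f)/f ≈ 2 × 195 × 5.16884 ≈ 2015.85 mg.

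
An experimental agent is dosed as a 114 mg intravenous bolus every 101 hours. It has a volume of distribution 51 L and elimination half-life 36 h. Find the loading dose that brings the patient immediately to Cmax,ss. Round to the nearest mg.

f = (1/2)^(101/36) ≈ 0.143035; accumulation ratio R = 1/(1−f) ≈ 1.16691.
Loading dose to hit Cmax,ss on first dose: D_load = D_maint·R ≈ 114 × 1.16691 ≈ 133.03 mg.

133 mg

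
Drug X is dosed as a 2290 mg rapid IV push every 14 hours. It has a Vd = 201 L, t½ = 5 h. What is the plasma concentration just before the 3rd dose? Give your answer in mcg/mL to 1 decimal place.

f = (1/2)^(τ/t½) = (1/2)^(14/5) ≈ 0.1436.
C₀ = D/Vd = 2290/201 ≈ 11.393 mcg/mL.
Before the 3rd dose, 2 doses have been given. Superposition: Cmin = C₀·(f + f²).
≈ 11.393 × (0.1436 + 0.0206) ≈ 11.393 × 0.1642 ≈ 1.871 mcg/mL.

1.9 mcg/mL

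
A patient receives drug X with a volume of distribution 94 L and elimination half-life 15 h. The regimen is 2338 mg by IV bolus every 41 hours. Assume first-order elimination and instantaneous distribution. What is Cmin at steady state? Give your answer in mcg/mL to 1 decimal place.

4.4 mcg/mL

k = ln2/t½ = ln2/15 ≈ 0.046210 h⁻¹; fraction remaining f = e^(−kτ) = e^(−0.046210×41) ≈ 0.1504.
Each bolus raises the concentration by D/Vd = 2338/94 ≈ 24.872 mcg/mL.
Steady-state trough Cmin,ss = C₀·f/(1−f) ≈ 24.872 × 0.1504/0.8496 ≈ 4.403 mcg/mL.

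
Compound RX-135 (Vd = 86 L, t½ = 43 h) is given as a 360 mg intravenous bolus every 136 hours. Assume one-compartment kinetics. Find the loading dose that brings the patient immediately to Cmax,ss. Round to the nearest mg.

f = (1/2)^(136/43) ≈ 0.111662; accumulation ratio R = 1/(1−f) ≈ 1.12570.
Loading dose to hit Cmax,ss on first dose: D_load = D_maint·R ≈ 360 × 1.12570 ≈ 405.25 mg.

405 mg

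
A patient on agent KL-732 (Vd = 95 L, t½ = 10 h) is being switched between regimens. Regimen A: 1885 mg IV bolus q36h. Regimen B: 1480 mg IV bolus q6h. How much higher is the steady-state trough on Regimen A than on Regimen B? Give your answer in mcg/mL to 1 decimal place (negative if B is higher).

Regimen A: f = (1/2)^(36/10) ≈ 0.0825; Cmin,ss = (1885/95)·f/(1−f) ≈ 1.784 mcg/mL.
Regimen B: f = (1/2)^(6/10) ≈ 0.6598; Cmin,ss = (1480/95)·f/(1−f) ≈ 30.215 mcg/mL.
Difference ≈ 1.784 − 30.215 ≈ -28.431 mcg/mL.

-28.4 mcg/mL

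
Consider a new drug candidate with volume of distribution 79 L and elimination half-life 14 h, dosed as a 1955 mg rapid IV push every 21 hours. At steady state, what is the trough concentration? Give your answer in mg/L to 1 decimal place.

τ/t½ = 21/14 ≈ 1.5, so fraction remaining f = (1/2)^(21/14) ≈ 0.3536.
Accumulation ratio R = 1/(1 − f) ≈ 1/0.6464 ≈ 1.5470.
Single-dose peak C₀ = D/Vd = 1955/79 ≈ 24.747 mg/L.
Steady-state peak Cmax,ss = C₀·R ≈ 24.747 × 1.5470 ≈ 38.284 mg/L.
One interval later, Cmin,ss = Cmax,ss·e^(−kτ) ≈ 38.284 × 0.3536 ≈ 13.537 mg/L.

13.5 mg/L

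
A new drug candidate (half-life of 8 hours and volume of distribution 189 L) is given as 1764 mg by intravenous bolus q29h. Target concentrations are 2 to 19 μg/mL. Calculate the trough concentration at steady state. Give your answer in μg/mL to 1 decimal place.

k = ln2/t½ = ln2/8 ≈ 0.086643 h⁻¹; fraction remaining f = e^(−kτ) = e^(−0.086643×29) ≈ 0.0811.
At steady state, accumulation factor R = 1/(1 − e^(−kτ)) ≈ 1.0883.
Each bolus raises the concentration by D/Vd = 1764/189 ≈ 9.333 μg/mL.
Cmax,ss = C₀/(1 − f) ≈ 9.333/0.9189 ≈ 10.157 μg/mL.
Steady-state trough Cmin,ss = Cmax,ss·f ≈ 10.157 × 0.0811 ≈ 0.824 μg/mL.
Trough 0.8 μg/mL vs MEC 2 μg/mL: subtherapeutic.

0.8 μg/mL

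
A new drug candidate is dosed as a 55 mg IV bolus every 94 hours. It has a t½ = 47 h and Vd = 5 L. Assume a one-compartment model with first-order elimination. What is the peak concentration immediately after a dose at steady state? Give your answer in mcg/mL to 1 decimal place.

14.7 mcg/mL

τ = 94 h = 2 half-lives, so f = (1/2)^2 = 0.25.
Accumulation ratio R = 1/(1 − f) = 1/0.75 = 4/3.
Single-dose peak C₀ = D/Vd = 55/5 = 11 mcg/mL.
Steady-state peak Cmax,ss = C₀·R = 11 × 4/3 ≈ 14.667 mcg/mL.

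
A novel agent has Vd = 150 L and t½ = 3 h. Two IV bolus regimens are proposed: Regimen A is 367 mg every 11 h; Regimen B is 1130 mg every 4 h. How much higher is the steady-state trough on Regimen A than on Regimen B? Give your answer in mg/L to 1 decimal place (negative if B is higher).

Regimen A: f = (1/2)^(11/3) ≈ 0.0787; Cmin,ss = (367/150)·f/(1−f) ≈ 0.209 mg/L.
Regimen B: f = (1/2)^(4/3) ≈ 0.3969; Cmin,ss = (1130/150)·f/(1−f) ≈ 4.958 mg/L.
Difference ≈ 0.209 − 4.958 ≈ -4.749 mg/L.

-4.7 mg/L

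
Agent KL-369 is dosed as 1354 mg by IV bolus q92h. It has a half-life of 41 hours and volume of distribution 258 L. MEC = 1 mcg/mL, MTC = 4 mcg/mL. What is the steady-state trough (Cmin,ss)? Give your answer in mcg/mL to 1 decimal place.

1.4 mcg/mL

τ/t½ = 92/41 ≈ 2.2439, so fraction remaining f = (1/2)^(92/41) ≈ 0.2111.
Accumulation ratio R = 1/(1 − f) ≈ 1/0.7889 ≈ 1.2676.
Each bolus raises the concentration by D/Vd = 1354/258 ≈ 5.248 mcg/mL.
Cmax,ss = C₀/(1 − f) ≈ 5.248/0.7889 ≈ 6.652 mcg/mL.
One interval later, Cmin,ss = Cmax,ss·e^(−kτ) ≈ 6.652 × 0.2111 ≈ 1.404 mcg/mL.
Trough 1.4 mcg/mL vs MEC 1 mcg/mL: adequate.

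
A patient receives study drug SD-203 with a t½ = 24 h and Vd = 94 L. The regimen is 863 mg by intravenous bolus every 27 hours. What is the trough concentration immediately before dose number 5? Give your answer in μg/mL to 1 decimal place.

f = (1/2)^(τ/t½) = (1/2)^(27/24) ≈ 0.4585.
C₀ = D/Vd = 863/94 ≈ 9.181 μg/mL.
Before the 5th dose, 4 doses have been given. Superposition: Cmin = C₀·(f + f² + … + f^4).
≈ 9.181 × (0.4585 + 0.2102 + 0.0964 + 0.0442) ≈ 9.181 × 0.8093 ≈ 7.430 μg/mL.

7.4 μg/mL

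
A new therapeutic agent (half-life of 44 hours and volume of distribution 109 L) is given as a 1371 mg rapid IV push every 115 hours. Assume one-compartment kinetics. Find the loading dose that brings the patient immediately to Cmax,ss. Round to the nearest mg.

f = (1/2)^(115/44) ≈ 0.163387; accumulation ratio R = 1/(1−f) ≈ 1.19530.
Loading dose to hit Cmax,ss on first dose: D_load = D_maint·R ≈ 1371 × 1.19530 ≈ 1638.76 mg.

1639 mg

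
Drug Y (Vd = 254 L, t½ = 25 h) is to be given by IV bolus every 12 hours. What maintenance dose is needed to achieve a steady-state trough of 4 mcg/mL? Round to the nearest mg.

τ/t½ = 12/25 ≈ 0.48, so f = (1/2)^(12/25) ≈ 0.716978.
Cmin,ss = (D/Vd)·f/(1−f), so D = Cmin,ss·Vd·(1−f)/f.
D = 4 × 254 × (1−f)/f ≈ 4 × 254 × 0.39474 ≈ 401.06 mg.

401 mg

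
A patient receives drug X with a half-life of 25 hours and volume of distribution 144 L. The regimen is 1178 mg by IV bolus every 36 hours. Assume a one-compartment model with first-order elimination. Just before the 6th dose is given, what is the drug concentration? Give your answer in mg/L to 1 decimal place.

f = (1/2)^(τ/t½) = (1/2)^(36/25) ≈ 0.3686.
C₀ = D/Vd = 1178/144 ≈ 8.181 mg/L.
Before the 6th dose, 5 doses have been given. Superposition: Cmin = C₀·(f + f² + … + f^5).
≈ 8.181 × (0.3686 + 0.1359 + 0.0501 + 0.0185 + 0.0068) ≈ 8.181 × 0.5799 ≈ 4.744 mg/L.

4.7 mg/L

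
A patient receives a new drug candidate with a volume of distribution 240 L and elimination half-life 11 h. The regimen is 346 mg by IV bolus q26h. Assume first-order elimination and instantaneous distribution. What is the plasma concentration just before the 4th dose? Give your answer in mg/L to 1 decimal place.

0.3 mg/L

f = (1/2)^(τ/t½) = (1/2)^(26/11) ≈ 0.1943.
C₀ = D/Vd = 346/240 ≈ 1.442 mg/L.
Before the 4th dose, 3 doses have been given. Superposition: Cmin = C₀·(f + f² + … + f^3).
≈ 1.442 × (0.1943 + 0.0378 + 0.0073) ≈ 1.442 × 0.2394 ≈ 0.345 mg/L.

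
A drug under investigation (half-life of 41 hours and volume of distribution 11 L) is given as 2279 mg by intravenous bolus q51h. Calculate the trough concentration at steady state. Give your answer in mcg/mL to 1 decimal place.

151.4 mcg/mL

k = ln2/t½ = ln2/41 ≈ 0.016906 h⁻¹; fraction remaining f = e^(−kτ) = e^(−0.016906×51) ≈ 0.4222.
Each bolus raises the concentration by D/Vd = 2279/11 ≈ 207.182 mcg/mL.
Steady-state trough Cmin,ss = C₀·f/(1−f) ≈ 207.182 × 0.4222/0.5778 ≈ 151.388 mcg/mL.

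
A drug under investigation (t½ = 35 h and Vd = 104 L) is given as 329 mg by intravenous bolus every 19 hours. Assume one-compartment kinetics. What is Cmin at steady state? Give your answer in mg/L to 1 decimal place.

k = ln2/t½ = ln2/35 ≈ 0.019804 h⁻¹; fraction remaining f = e^(−kτ) = e^(−0.019804×19) ≈ 0.6864.
At steady state, accumulation factor R = 1/(1 − e^(−kτ)) ≈ 3.1888.
Single-dose peak C₀ = D/Vd = 329/104 ≈ 3.163 mg/L.
Cmax,ss = C₀/(1 − f) ≈ 3.163/0.3136 ≈ 10.086 mg/L.
Steady-state trough Cmin,ss = Cmax,ss·f ≈ 10.086 × 0.6864 ≈ 6.923 mg/L.

6.9 mg/L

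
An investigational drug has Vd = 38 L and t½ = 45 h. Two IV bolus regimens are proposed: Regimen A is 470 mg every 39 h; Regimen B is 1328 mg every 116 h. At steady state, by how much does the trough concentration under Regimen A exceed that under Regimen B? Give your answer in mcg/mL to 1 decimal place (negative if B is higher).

8.0 mcg/mL

Regimen A: f = (1/2)^(39/45) ≈ 0.5484; Cmin,ss = (470/38)·f/(1−f) ≈ 15.020 mcg/mL.
Regimen B: f = (1/2)^(116/45) ≈ 0.1675; Cmin,ss = (1328/38)·f/(1−f) ≈ 7.031 mcg/mL.
Difference ≈ 15.020 − 7.031 ≈ 7.989 mcg/mL.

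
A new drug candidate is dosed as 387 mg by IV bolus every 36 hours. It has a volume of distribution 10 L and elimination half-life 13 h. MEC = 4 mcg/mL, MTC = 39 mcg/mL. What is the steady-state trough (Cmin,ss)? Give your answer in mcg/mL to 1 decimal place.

τ/t½ = 36/13 ≈ 2.7692, so fraction remaining f = (1/2)^(36/13) ≈ 0.1467.
Each bolus raises the concentration by D/Vd = 387/10 ≈ 38.700 mcg/mL.
Steady-state trough Cmin,ss = C₀·f/(1−f) ≈ 38.700 × 0.1467/0.8533 ≈ 6.653 mcg/mL.
Trough 6.7 mcg/mL vs MEC 4 mcg/mL: adequate.

6.7 mcg/mL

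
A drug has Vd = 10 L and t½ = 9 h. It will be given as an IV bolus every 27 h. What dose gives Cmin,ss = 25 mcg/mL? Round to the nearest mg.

τ/t½ = 27/9 ≈ 3, so f = (1/2)^(27/9) ≈ 0.125000.
Cmin,ss = (D/Vd)·f/(1−f), so D = Cmin,ss·Vd·(1−f)/f.
D = 25 × 10 × (1−f)/f ≈ 25 × 10 × 7.00000 ≈ 1750.00 mg.

1750 mg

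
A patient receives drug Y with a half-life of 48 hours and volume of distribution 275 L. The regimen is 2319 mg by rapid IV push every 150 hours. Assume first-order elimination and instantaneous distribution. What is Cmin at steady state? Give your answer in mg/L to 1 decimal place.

1.1 mg/L

k = ln2/t½ = ln2/48 ≈ 0.014441 h⁻¹; fraction remaining f = e^(−kτ) = e^(−0.014441×150) ≈ 0.1146.
Accumulation ratio R = 1/(1 − f) ≈ 1/0.8854 ≈ 1.1294.
Each bolus raises the concentration by D/Vd = 2319/275 ≈ 8.433 mg/L.
Cmax,ss = C₀/(1 − f) ≈ 8.433/0.8854 ≈ 9.525 mg/L.
Steady-state trough Cmin,ss = Cmax,ss·f ≈ 9.525 × 0.1146 ≈ 1.092 mg/L.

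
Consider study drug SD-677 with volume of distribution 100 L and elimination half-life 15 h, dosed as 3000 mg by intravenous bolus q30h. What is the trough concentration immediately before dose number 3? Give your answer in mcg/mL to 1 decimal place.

f = (1/2)^(τ/t½) = (1/2)^(30/15) ≈ 0.2500.
C₀ = D/Vd = 3000/100 ≈ 30.000 mcg/mL.
Before the 3rd dose, 2 doses have been given. Superposition: Cmin = C₀·(f + f²).
≈ 30.000 × (0.2500 + 0.0625) ≈ 30.000 × 0.3125 ≈ 9.375 mcg/mL.

9.4 mcg/mL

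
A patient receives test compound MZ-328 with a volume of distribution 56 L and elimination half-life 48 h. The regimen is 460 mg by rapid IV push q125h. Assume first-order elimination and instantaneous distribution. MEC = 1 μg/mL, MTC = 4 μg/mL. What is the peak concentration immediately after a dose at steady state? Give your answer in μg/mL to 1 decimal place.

9.8 μg/mL

k = ln2/t½ = ln2/48 ≈ 0.014441 h⁻¹; fraction remaining f = e^(−kτ) = e^(−0.014441×125) ≈ 0.1645.
At steady state, accumulation factor R = 1/(1 − e^(−kτ)) ≈ 1.1969.
Each bolus raises the concentration by D/Vd = 460/56 ≈ 8.214 μg/mL.
Steady-state peak Cmax,ss = C₀·R ≈ 8.214 × 1.1969 ≈ 9.831 μg/mL.
Peak 9.8 μg/mL vs MTC 4 μg/mL: exceeds toxic threshold.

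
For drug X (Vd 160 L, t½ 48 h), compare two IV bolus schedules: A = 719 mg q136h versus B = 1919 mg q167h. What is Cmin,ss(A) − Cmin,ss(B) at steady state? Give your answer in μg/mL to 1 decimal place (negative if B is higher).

-0.4 μg/mL

Regimen A: f = (1/2)^(136/48) ≈ 0.1403; Cmin,ss = (719/160)·f/(1−f) ≈ 0.733 μg/mL.
Regimen B: f = (1/2)^(167/48) ≈ 0.0897; Cmin,ss = (1919/160)·f/(1−f) ≈ 1.182 μg/mL.
Difference ≈ 0.733 − 1.182 ≈ -0.449 μg/mL.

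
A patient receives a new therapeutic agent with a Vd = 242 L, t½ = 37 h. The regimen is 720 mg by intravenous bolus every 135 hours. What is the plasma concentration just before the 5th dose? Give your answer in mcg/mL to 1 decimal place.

0.3 mcg/mL

f = (1/2)^(τ/t½) = (1/2)^(135/37) ≈ 0.0797.
C₀ = D/Vd = 720/242 ≈ 2.975 mcg/mL.
Before the 5th dose, 4 doses have been given. Superposition: Cmin = C₀·(f + f² + … + f^4).
≈ 2.975 × (0.0797 + 0.0064 + 0.0005 + 0.0000) ≈ 2.975 × 0.0866 ≈ 0.258 mcg/mL.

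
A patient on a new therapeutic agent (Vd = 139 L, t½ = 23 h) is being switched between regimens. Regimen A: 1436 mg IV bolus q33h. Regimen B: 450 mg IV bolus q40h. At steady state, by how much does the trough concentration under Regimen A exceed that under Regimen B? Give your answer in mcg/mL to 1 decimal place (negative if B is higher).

Regimen A: f = (1/2)^(33/23) ≈ 0.3699; Cmin,ss = (1436/139)·f/(1−f) ≈ 6.065 mcg/mL.
Regimen B: f = (1/2)^(40/23) ≈ 0.2996; Cmin,ss = (450/139)·f/(1−f) ≈ 1.385 mcg/mL.
Difference ≈ 6.065 − 1.385 ≈ 4.680 mcg/mL.

4.7 mcg/mL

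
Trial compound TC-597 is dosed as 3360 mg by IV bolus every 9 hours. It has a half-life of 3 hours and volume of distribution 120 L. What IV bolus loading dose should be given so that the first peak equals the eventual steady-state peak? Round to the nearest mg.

3840 mg

f = (1/2)^(9/3) ≈ 0.125000; accumulation ratio R = 1/(1−f) ≈ 1.14286.
Loading dose to hit Cmax,ss on first dose: D_load = D_maint·R ≈ 3360 × 1.14286 ≈ 3840.01 mg.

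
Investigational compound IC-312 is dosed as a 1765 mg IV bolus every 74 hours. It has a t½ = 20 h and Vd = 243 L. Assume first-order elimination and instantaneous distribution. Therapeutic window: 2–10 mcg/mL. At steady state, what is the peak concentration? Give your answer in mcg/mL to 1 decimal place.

7.9 mcg/mL

Over one 74-h interval, 74/20 ≈ 3.7 half-lives elapse, leaving f ≈ 0.0769 of each dose.
Accumulation ratio R = 1/(1 − f) ≈ 1/0.9231 ≈ 1.0833.
Each bolus raises the concentration by D/Vd = 1765/243 ≈ 7.263 mcg/mL.
Cmax,ss = C₀/(1 − f) ≈ 7.263/0.9231 ≈ 7.868 mcg/mL.
Peak 7.9 mcg/mL vs MTC 10 mcg/mL: below toxic threshold.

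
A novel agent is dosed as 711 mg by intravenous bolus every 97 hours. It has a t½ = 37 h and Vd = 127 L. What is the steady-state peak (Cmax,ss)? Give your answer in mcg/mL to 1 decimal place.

6.7 mcg/mL

k = ln2/t½ = ln2/37 ≈ 0.018734 h⁻¹; fraction remaining f = e^(−kτ) = e^(−0.018734×97) ≈ 0.1625.
Accumulation ratio R = 1/(1 − f) ≈ 1/0.8375 ≈ 1.1940.
Each bolus raises the concentration by D/Vd = 711/127 ≈ 5.598 mcg/mL.
Steady-state peak Cmax,ss = C₀·R ≈ 5.598 × 1.1940 ≈ 6.684 mcg/mL.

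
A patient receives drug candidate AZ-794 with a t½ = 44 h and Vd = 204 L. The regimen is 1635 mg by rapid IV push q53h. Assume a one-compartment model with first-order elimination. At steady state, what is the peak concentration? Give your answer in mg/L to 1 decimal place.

14.2 mg/L

τ/t½ = 53/44 ≈ 1.2045, so fraction remaining f = (1/2)^(53/44) ≈ 0.4339.
Accumulation ratio R = 1/(1 − f) ≈ 1/0.5661 ≈ 1.7665.
Each bolus raises the concentration by D/Vd = 1635/204 ≈ 8.015 mg/L.
Steady-state peak Cmax,ss = C₀·R ≈ 8.015 × 1.7665 ≈ 14.158 mg/L.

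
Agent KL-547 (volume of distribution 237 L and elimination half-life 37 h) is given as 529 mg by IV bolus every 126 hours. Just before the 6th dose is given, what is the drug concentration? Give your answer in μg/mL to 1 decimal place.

0.2 μg/mL

f = (1/2)^(τ/t½) = (1/2)^(126/37) ≈ 0.0944.
C₀ = D/Vd = 529/237 ≈ 2.232 μg/mL.
Before the 6th dose, 5 doses have been given. Superposition: Cmin = C₀·(f + f² + … + f^5).
≈ 2.232 × (0.0944 + 0.0089 + 0.0008 + 0.0001 + 0.0000) ≈ 2.232 × 0.1042 ≈ 0.233 μg/mL.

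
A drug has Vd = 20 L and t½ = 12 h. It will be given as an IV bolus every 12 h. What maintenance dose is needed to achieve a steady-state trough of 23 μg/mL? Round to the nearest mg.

460 mg

τ/t½ = 12/12 ≈ 1, so f = (1/2)^(12/12) ≈ 0.500000.
Cmin,ss = (D/Vd)·f/(1−f), so D = Cmin,ss·Vd·(1−f)/f.
D = 23 × 20 × (1−f)/f ≈ 23 × 20 × 1.00000 ≈ 460.00 mg.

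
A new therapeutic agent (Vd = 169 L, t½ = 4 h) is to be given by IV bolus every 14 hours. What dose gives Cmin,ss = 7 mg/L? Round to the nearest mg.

12201 mg

τ/t½ = 14/4 ≈ 3.5, so f = (1/2)^(14/4) ≈ 0.088388.
Cmin,ss = (D/Vd)·f/(1−f), so D = Cmin,ss·Vd·(1−f)/f.
D = 7 × 169 × (1−f)/f ≈ 7 × 169 × 10.31375 ≈ 12201.17 mg.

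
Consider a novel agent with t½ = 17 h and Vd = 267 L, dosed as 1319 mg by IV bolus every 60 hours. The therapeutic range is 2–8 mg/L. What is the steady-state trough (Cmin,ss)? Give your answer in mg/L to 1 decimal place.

0.5 mg/L

τ/t½ = 60/17 ≈ 3.5294, so fraction remaining f = (1/2)^(60/17) ≈ 0.0866.
Each bolus raises the concentration by D/Vd = 1319/267 ≈ 4.940 mg/L.
Steady-state trough Cmin,ss = C₀·f/(1−f) ≈ 4.940 × 0.0866/0.9134 ≈ 0.468 mg/L.
Trough 0.5 mg/L vs MEC 2 mg/L: subtherapeutic.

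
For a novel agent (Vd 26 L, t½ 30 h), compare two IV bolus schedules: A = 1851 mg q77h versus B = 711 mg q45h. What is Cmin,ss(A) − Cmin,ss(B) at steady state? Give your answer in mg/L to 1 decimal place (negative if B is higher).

-0.5 mg/L

Regimen A: f = (1/2)^(77/30) ≈ 0.1688; Cmin,ss = (1851/26)·f/(1−f) ≈ 14.458 mg/L.
Regimen B: f = (1/2)^(45/30) ≈ 0.3536; Cmin,ss = (711/26)·f/(1−f) ≈ 14.959 mg/L.
Difference ≈ 14.458 − 14.959 ≈ -0.501 mg/L.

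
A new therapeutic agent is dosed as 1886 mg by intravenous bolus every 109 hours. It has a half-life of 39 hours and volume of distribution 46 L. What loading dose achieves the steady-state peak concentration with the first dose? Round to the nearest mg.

2204 mg

f = (1/2)^(109/39) ≈ 0.144099; accumulation ratio R = 1/(1−f) ≈ 1.16836.
Loading dose to hit Cmax,ss on first dose: D_load = D_maint·R ≈ 1886 × 1.16836 ≈ 2203.53 mg.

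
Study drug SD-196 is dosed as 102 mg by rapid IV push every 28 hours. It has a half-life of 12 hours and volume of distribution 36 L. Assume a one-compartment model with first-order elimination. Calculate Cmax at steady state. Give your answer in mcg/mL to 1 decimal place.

3.5 mcg/mL

Over one 28-h interval, 28/12 ≈ 2.3333 half-lives elapse, leaving f ≈ 0.1984 of each dose.
Accumulation ratio R = 1/(1 − f) ≈ 1/0.8016 ≈ 1.2475.
Single-dose peak C₀ = D/Vd = 102/36 ≈ 2.833 mcg/mL.
Steady-state peak Cmax,ss = C₀·R ≈ 2.833 × 1.2475 ≈ 3.534 mcg/mL.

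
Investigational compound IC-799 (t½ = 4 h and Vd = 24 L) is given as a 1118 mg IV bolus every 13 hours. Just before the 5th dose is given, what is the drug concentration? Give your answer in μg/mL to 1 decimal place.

f = (1/2)^(τ/t½) = (1/2)^(13/4) ≈ 0.1051.
C₀ = D/Vd = 1118/24 ≈ 46.583 μg/mL.
Before the 5th dose, 4 doses have been given. Superposition: Cmin = C₀·(f + f² + … + f^4).
≈ 46.583 × (0.1051 + 0.0110 + 0.0012 + 0.0001) ≈ 46.583 × 0.1174 ≈ 5.469 μg/mL.

5.5 μg/mL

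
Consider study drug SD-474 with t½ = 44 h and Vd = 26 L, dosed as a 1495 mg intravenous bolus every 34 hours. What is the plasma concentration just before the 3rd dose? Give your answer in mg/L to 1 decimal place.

53.4 mg/L

f = (1/2)^(τ/t½) = (1/2)^(34/44) ≈ 0.5853.
C₀ = D/Vd = 1495/26 ≈ 57.500 mg/L.
Before the 3rd dose, 2 doses have been given. Superposition: Cmin = C₀·(f + f²).
≈ 57.500 × (0.5853 + 0.3426) ≈ 57.500 × 0.9279 ≈ 53.354 mg/L.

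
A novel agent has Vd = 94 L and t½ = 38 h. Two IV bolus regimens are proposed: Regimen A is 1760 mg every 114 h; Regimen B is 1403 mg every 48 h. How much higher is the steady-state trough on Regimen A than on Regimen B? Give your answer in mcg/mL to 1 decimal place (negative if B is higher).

Regimen A: f = (1/2)^(114/38) ≈ 0.1250; Cmin,ss = (1760/94)·f/(1−f) ≈ 2.675 mcg/mL.
Regimen B: f = (1/2)^(48/38) ≈ 0.4166; Cmin,ss = (1403/94)·f/(1−f) ≈ 10.658 mcg/mL.
Difference ≈ 2.675 − 10.658 ≈ -7.983 mcg/mL.

-8.0 mcg/mL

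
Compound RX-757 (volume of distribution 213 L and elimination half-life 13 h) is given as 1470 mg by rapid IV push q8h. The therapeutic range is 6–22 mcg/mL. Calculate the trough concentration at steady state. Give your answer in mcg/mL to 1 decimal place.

τ/t½ = 8/13 ≈ 0.61538, so fraction remaining f = (1/2)^(8/13) ≈ 0.6528.
Accumulation ratio R = 1/(1 − f) ≈ 1/0.3472 ≈ 2.8802.
Single-dose peak C₀ = D/Vd = 1470/213 ≈ 6.901 mcg/mL.
Steady-state peak Cmax,ss = C₀·R ≈ 6.901 × 2.8802 ≈ 19.876 mcg/mL.
Steady-state trough Cmin,ss = Cmax,ss·f ≈ 19.876 × 0.6528 ≈ 12.975 mcg/mL.
Trough 13.0 mcg/mL vs MEC 6 mcg/mL: adequate.

13.0 mcg/mL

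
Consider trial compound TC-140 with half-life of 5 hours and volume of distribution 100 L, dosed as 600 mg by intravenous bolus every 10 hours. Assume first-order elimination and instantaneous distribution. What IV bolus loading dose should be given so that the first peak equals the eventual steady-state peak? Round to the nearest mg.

800 mg

f = (1/2)^(10/5) ≈ 0.250000; accumulation ratio R = 1/(1−f) ≈ 1.33333.
Loading dose to hit Cmax,ss on first dose: D_load = D_maint·R ≈ 600 × 1.33333 ≈ 800.00 mg.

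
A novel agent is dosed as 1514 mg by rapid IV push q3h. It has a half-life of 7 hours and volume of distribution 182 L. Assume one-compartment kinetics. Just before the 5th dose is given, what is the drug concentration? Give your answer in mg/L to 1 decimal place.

16.7 mg/L

f = (1/2)^(τ/t½) = (1/2)^(3/7) ≈ 0.7430.
C₀ = D/Vd = 1514/182 ≈ 8.319 mg/L.
Before the 5th dose, 4 doses have been given. Superposition: Cmin = C₀·(f + f² + … + f^4).
≈ 8.319 × (0.7430 + 0.5520 + 0.4102 + 0.3048) ≈ 8.319 × 2.0100 ≈ 16.721 mg/L.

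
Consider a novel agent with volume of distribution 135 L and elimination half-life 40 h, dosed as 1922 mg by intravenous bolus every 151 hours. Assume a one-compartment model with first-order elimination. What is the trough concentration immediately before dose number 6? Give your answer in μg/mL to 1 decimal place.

1.1 μg/mL

f = (1/2)^(τ/t½) = (1/2)^(151/40) ≈ 0.0730.
C₀ = D/Vd = 1922/135 ≈ 14.237 μg/mL.
Before the 6th dose, 5 doses have been given. Superposition: Cmin = C₀·(f + f² + … + f^5).
≈ 14.237 × (0.0730 + 0.0053 + 0.0004 + 0.0000 + 0.0000) ≈ 14.237 × 0.0787 ≈ 1.120 μg/mL.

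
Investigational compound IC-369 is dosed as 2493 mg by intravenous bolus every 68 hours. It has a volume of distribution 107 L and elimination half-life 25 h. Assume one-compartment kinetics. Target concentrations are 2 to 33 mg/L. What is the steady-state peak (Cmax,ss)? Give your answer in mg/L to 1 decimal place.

k = ln2/t½ = ln2/25 ≈ 0.027726 h⁻¹; fraction remaining f = e^(−kτ) = e^(−0.027726×68) ≈ 0.1518.
Accumulation ratio R = 1/(1 − f) ≈ 1/0.8482 ≈ 1.1790.
Single-dose peak C₀ = D/Vd = 2493/107 ≈ 23.299 mg/L.
Cmax,ss = C₀/(1 − f) ≈ 23.299/0.8482 ≈ 27.469 mg/L.
Peak 27.5 mg/L vs MTC 33 mg/L: below toxic threshold.

27.5 mg/L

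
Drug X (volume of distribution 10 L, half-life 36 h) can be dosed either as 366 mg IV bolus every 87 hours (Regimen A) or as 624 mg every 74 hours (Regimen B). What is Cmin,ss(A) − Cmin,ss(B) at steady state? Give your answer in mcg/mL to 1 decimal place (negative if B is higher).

Regimen A: f = (1/2)^(87/36) ≈ 0.1873; Cmin,ss = (366/10)·f/(1−f) ≈ 8.435 mcg/mL.
Regimen B: f = (1/2)^(74/36) ≈ 0.2406; Cmin,ss = (624/10)·f/(1−f) ≈ 19.770 mcg/mL.
Difference ≈ 8.435 − 19.770 ≈ -11.335 mcg/mL.

-11.3 mcg/mL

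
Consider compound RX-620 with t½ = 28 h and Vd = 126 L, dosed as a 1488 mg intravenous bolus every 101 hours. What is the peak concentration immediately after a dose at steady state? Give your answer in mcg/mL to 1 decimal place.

12.9 mcg/mL

k = ln2/t½ = ln2/28 ≈ 0.024755 h⁻¹; fraction remaining f = e^(−kτ) = e^(−0.024755×101) ≈ 0.0821.
Accumulation ratio R = 1/(1 − f) ≈ 1/0.9179 ≈ 1.0894.
Single-dose peak C₀ = D/Vd = 1488/126 ≈ 11.810 mcg/mL.
Cmax,ss = C₀/(1 − f) ≈ 11.810/0.9179 ≈ 12.866 mcg/mL.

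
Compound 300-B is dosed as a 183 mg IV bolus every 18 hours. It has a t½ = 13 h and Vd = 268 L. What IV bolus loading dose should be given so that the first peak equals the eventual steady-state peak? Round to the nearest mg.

297 mg

f = (1/2)^(18/13) ≈ 0.382992; accumulation ratio R = 1/(1−f) ≈ 1.62072.
Loading dose to hit Cmax,ss on first dose: D_load = D_maint·R ≈ 183 × 1.62072 ≈ 296.59 mg.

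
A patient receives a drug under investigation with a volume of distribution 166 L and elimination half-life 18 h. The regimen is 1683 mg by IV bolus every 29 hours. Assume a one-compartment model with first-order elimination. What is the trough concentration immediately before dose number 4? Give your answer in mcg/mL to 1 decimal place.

f = (1/2)^(τ/t½) = (1/2)^(29/18) ≈ 0.3273.
C₀ = D/Vd = 1683/166 ≈ 10.139 mcg/mL.
Before the 4th dose, 3 doses have been given. Superposition: Cmin = C₀·(f + f² + … + f^3).
≈ 10.139 × (0.3273 + 0.1071 + 0.0351) ≈ 10.139 × 0.4695 ≈ 4.760 mcg/mL.

4.8 mcg/mL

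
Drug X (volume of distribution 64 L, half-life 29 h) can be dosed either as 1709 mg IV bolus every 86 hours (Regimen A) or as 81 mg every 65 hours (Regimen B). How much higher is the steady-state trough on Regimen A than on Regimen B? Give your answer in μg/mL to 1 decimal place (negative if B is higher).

Regimen A: f = (1/2)^(86/29) ≈ 0.1280; Cmin,ss = (1709/64)·f/(1−f) ≈ 3.920 μg/mL.
Regimen B: f = (1/2)^(65/29) ≈ 0.2115; Cmin,ss = (81/64)·f/(1−f) ≈ 0.339 μg/mL.
Difference ≈ 3.920 − 0.339 ≈ 3.581 μg/mL.

3.6 μg/mL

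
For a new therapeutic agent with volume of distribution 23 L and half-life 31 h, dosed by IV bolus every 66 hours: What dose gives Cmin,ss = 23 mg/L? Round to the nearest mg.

τ/t½ = 66/31 ≈ 2.129, so f = (1/2)^(66/31) ≈ 0.228611.
Cmin,ss = (D/Vd)·f/(1−f), so D = Cmin,ss·Vd·(1−f)/f.
D = 23 × 23 × (1−f)/f ≈ 23 × 23 × 3.37424 ≈ 1784.97 mg.

1785 mg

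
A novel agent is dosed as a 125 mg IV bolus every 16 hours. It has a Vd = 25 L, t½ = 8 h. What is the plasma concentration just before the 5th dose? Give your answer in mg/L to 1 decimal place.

1.7 mg/L

f = (1/2)^(τ/t½) = (1/2)^(16/8) ≈ 0.2500.
C₀ = D/Vd = 125/25 ≈ 5.000 mg/L.
Before the 5th dose, 4 doses have been given. Superposition: Cmin = C₀·(f + f² + … + f^4).
≈ 5.000 × (0.2500 + 0.0625 + 0.0156 + 0.0039) ≈ 5.000 × 0.3320 ≈ 1.660 mg/L.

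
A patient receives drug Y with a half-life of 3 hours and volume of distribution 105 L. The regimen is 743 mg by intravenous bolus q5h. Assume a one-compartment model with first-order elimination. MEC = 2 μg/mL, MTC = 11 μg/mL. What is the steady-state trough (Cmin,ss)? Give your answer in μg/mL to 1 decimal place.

3.3 μg/mL

τ/t½ = 5/3 ≈ 1.6667, so fraction remaining f = (1/2)^(5/3) ≈ 0.3150.
At steady state, accumulation factor R = 1/(1 − e^(−kτ)) ≈ 1.4599.
Each bolus raises the concentration by D/Vd = 743/105 ≈ 7.076 μg/mL.
Cmax,ss = C₀/(1 − f) ≈ 7.076/0.6850 ≈ 10.330 μg/mL.
One interval later, Cmin,ss = Cmax,ss·e^(−kτ) ≈ 10.330 × 0.3150 ≈ 3.254 μg/mL.
Trough 3.3 μg/mL vs MEC 2 μg/mL: adequate.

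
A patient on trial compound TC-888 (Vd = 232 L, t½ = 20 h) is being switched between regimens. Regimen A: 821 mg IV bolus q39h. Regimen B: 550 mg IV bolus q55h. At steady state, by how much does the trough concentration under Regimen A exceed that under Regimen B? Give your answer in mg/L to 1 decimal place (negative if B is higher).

Regimen A: f = (1/2)^(39/20) ≈ 0.2588; Cmin,ss = (821/232)·f/(1−f) ≈ 1.236 mg/L.
Regimen B: f = (1/2)^(55/20) ≈ 0.1487; Cmin,ss = (550/232)·f/(1−f) ≈ 0.414 mg/L.
Difference ≈ 1.236 − 0.414 ≈ 0.822 mg/L.

0.8 mg/L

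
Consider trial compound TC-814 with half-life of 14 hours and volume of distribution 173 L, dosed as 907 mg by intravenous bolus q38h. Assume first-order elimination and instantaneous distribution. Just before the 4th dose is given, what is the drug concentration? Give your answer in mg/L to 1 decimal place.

f = (1/2)^(τ/t½) = (1/2)^(38/14) ≈ 0.1524.
C₀ = D/Vd = 907/173 ≈ 5.243 mg/L.
Before the 4th dose, 3 doses have been given. Superposition: Cmin = C₀·(f + f² + … + f^3).
≈ 5.243 × (0.1524 + 0.0232 + 0.0035) ≈ 5.243 × 0.1791 ≈ 0.939 mg/L.

0.9 mg/L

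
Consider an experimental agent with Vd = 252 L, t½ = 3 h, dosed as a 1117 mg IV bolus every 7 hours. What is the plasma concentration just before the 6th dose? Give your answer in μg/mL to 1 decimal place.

1.1 μg/mL

f = (1/2)^(τ/t½) = (1/2)^(7/3) ≈ 0.1984.
C₀ = D/Vd = 1117/252 ≈ 4.433 μg/mL.
Before the 6th dose, 5 doses have been given. Superposition: Cmin = C₀·(f + f² + … + f^5).
≈ 4.433 × (0.1984 + 0.0394 + 0.0078 + 0.0015 + 0.0003) ≈ 4.433 × 0.2474 ≈ 1.097 μg/mL.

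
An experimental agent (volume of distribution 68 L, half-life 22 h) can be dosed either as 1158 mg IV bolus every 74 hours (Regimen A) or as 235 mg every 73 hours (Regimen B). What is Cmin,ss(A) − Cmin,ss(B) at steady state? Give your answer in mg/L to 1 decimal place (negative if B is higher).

1.4 mg/L

Regimen A: f = (1/2)^(74/22) ≈ 0.0972; Cmin,ss = (1158/68)·f/(1−f) ≈ 1.833 mg/L.
Regimen B: f = (1/2)^(73/22) ≈ 0.1003; Cmin,ss = (235/68)·f/(1−f) ≈ 0.385 mg/L.
Difference ≈ 1.833 − 0.385 ≈ 1.448 mg/L.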